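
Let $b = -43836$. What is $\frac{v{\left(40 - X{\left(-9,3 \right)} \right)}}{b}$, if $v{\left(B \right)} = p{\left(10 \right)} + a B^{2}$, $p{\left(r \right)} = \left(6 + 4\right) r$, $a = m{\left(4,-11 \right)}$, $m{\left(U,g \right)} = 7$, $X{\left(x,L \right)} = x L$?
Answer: $- \frac{31523}{43836} \approx -0.71911$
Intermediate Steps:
$X{\left(x,L \right)} = L x$
$a = 7$
$p{\left(r \right)} = 10 r$
$v{\left(B \right)} = 100 + 7 B^{2}$ ($v{\left(B \right)} = 10 \cdot 10 + 7 B^{2} = 100 + 7 B^{2}$)
$\frac{v{\left(40 - X{\left(-9,3 \right)} \right)}}{b} = \frac{100 + 7 \left(40 - 3 \left(-9\right)\right)^{2}}{-43836} = \left(100 + 7 \left(40 - -27\right)^{2}\right) \left(- \frac{1}{43836}\right) = \left(100 + 7 \left(40 + 27\right)^{2}\right) \left(- \frac{1}{43836}\right) = \left(100 + 7 \cdot 67^{2}\right) \left(- \frac{1}{43836}\right) = \left(100 + 7 \cdot 4489\right) \left(- \frac{1}{43836}\right) = \left(100 + 31423\right) \left(- \frac{1}{43836}\right) = 31523 \left(- \frac{1}{43836}\right) = - \frac{31523}{43836}$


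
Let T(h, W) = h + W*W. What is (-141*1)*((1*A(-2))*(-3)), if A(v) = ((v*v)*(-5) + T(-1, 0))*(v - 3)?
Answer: 44415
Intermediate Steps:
T(h, W) = h + W²
A(v) = (-1 - 5*v²)*(-3 + v) (A(v) = ((v*v)*(-5) + (-1 + 0²))*(v - 3) = (v²*(-5) + (-1 + 0))*(-3 + v) = (-5*v² - 1)*(-3 + v) = (-1 - 5*v²)*(-3 + v))
(-141*1)*((1*A(-2))*(-3)) = (-141*1)*((1*(3 - 1*(-2) - 5*(-2)³ + 15*(-2)²))*(-3)) = -141*1*(3 + 2 - 5*(-8) + 15*4)*(-3) = -141*1*(3 + 2 + 40 + 60)*(-3) = -141*1*105*(-3) = -14805*(-3) = -141*(-315) = 44415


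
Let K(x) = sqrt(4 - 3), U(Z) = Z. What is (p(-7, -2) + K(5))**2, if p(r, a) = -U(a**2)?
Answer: 9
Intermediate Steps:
K(x) = 1 (K(x) = sqrt(1) = 1)
p(r, a) = -a**2
(p(-7, -2) + K(5))**2 = (-1*(-2)**2 + 1)**2 = (-1*4 + 1)**2 = (-4 + 1)**2 = (-3)**2 = 9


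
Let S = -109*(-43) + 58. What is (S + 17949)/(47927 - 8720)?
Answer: 3242/5601 ≈ 0.57882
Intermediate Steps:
S = 4745 (S = 4687 + 58 = 4745)
(S + 17949)/(47927 - 8720) = (4745 + 17949)/(47927 - 8720) = 22694/39207 = 22694*(1/39207) = 3242/5601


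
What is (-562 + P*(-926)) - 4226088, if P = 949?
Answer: -5105424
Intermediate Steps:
(-562 + P*(-926)) - 4226088 = (-562 + 949*(-926)) - 4226088 = (-562 - 878774) - 4226088 = -879336 - 4226088 = -5105424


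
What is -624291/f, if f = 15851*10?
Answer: -624291/158510 ≈ -3.9385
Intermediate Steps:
f = 158510
-624291/f = -624291/158510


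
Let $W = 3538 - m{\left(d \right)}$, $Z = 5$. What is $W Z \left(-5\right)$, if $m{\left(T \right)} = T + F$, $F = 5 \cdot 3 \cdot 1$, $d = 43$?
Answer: $-87000$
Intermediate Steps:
$F = 15$ ($F = 15 \cdot 1 = 15$)
$m{\left(T \right)} = 15 + T$ ($m{\left(T \right)} = T + 15 = 15 + T$)
$W = 3480$ ($W = 3538 - \left(15 + 43\right) = 3538 - 58 = 3480$)
$W Z \left(-5\right) = 3480 \cdot 5 \left(-5\right) = 3480 \left(-25\right) = -87000$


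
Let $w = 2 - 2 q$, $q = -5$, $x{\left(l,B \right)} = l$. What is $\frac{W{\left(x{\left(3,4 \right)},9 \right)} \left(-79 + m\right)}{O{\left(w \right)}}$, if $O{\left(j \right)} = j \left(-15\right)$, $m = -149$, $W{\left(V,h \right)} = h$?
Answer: $\frac{57}{5} \approx 11.4$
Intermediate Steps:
$w = 12$ ($w = 2 - -10 = 2 + 10 = 12$)
$O{\left(j \right)} = - 15 j$
$\frac{W{\left(x{\left(3,4 \right)},9 \right)} \left(-79 + m\right)}{O{\left(w \right)}} = \frac{9 \left(-79 - 149\right)}{\left(-15\right) 12} = \frac{9 \left(-228\right)}{-180} = \left(-2052\right) \left(- \frac{1}{180}\right) = \frac{57}{5}$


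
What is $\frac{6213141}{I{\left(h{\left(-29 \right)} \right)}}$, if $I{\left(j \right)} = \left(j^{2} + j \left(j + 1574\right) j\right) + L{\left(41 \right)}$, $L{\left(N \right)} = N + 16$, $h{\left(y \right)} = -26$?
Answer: $\frac{6213141}{1047181} \approx 5.9332$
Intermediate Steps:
$L{\left(N \right)} = 16 + N$
$I{\left(j \right)} = 57 + j^{2} + j^{2} \left(1574 + j\right)$ ($I{\left(j \right)} = \left(j^{2} + j \left(j + 1574\right) j\right) + \left(16 + 41\right) = \left(j^{2} + j \left(1574 + j\right) j\right) + 57 = \left(j^{2} + j^{2} \left(1574 + j\right)\right) + 57 = 57 + j^{2} + j^{2} \left(1574 + j\right)$)
$\frac{6213141}{I{\left(h{\left(-29 \right)} \right)}} = \frac{6213141}{57 + \left(-26\right)^{3} + 1575 \left(-26\right)^{2}} = \frac{6213141}{57 - 17576 + 1575 \cdot 676} = \frac{6213141}{57 - 17576 + 1064700} = \frac{6213141}{1047181}$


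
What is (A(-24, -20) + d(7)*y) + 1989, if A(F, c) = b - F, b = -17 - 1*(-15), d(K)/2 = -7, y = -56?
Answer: 2795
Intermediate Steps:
d(K) = -14 (d(K) = 2*(-7) = -14)
b = -2 (b = -17 + 15 = -2)
A(F, c) = -2 - F
(A(-24, -20) + d(7)*y) + 1989 = ((-2 - 1*(-24)) - 14*(-56)) + 1989 = ((-2 + 24) + 784) + 1989 = (22 + 784) + 1989 = 806 + 1989 = 2795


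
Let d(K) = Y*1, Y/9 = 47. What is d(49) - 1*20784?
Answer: -20361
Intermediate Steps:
Y = 423 (Y = 9*47 = 423)
d(K) = 423 (d(K) = 423*1 = 423)
d(49) - 1*20784 = 423 - 1*20784 = 423 - 20784 = -20361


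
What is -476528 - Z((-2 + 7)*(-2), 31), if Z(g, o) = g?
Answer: -476518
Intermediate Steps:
-476528 - Z((-2 + 7)*(-2), 31) = -476528 - (-2 + 7)*(-2) = -476528 - 5*(-2) = -476528 - 1*(-10) = -476528 + 10 = -476518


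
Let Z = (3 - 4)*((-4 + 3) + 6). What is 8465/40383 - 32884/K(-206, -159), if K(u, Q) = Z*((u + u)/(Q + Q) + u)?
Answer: -52441795712/1642982355 ≈ -31.919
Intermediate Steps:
Z = -5 (Z = -(-1 + 6) = -1*5 = -5)
K(u, Q) = -5*u - 5*u/Q (K(u, Q) = -5*((u + u)/(Q + Q) + u) = -5*((2*u)/((2*Q)) + u) = -5*((2*u)*(1/(2*Q)) + u) = -5*(u/Q + u) = -5*(u + u/Q) = -5*u - 5*u/Q)
8465/40383 - 32884/K(-206, -159) = 8465/40383 - 32884*(-159/(1030*(1 - 159))) = 8465*(1/40383) - 32884/((-5*(-206)*(-1/159)*(-158))) = 8465/40383 - 32884/162740/159 = 8465/40383 - 32884*159/162740 = 8465/40383 - 1307139/40685 = -52441795712/1642982355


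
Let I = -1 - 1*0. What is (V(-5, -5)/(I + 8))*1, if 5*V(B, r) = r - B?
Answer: 0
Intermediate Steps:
V(B, r) = -B/5 + r/5 (V(B, r) = (r - B)/5 = -B/5 + r/5)
I = -1 (I = -1 + 0 = -1)
(V(-5, -5)/(I + 8))*1 = ((-1/5*(-5) + (1/5)*(-5))/(-1 + 8))*1 = ((1 - 1)/7)*1 = (0*(1/7))*1 = 0*1 = 0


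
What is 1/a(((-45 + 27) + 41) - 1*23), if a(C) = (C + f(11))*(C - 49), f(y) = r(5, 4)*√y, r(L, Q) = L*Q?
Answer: -√11/10780 ≈ -0.00030766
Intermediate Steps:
f(y) = 20*√y (f(y) = (5*4)*√y = 20*√y)
a(C) = (-49 + C)*(C + 20*√11) (a(C) = (C + 20*√11)*(C - 49) = (C + 20*√11)*(-49 + C) = (-49 + C)*(C + 20*√11))
1/a(((-45 + 27) + 41) - 1*23) = 1/((((-45 + 27) + 41) - 1*23)² - 980*√11 - 49*(((-45 + 27) + 41) - 1*23) + 20*(((-45 + 27) + 41) - 1*23)*√11) = 1/(((-18 + 41) - 23)² - 980*√11 - 49*((-18 + 41) - 23) + 20*((-18 + 41) - 23)*√11) = 1/((23 - 23)² - 980*√11 - 49*(23 - 23) + 20*(23 - 23)*√11) = 1/(0² - 980*√11 - 49*0 + 20*0*√11) = 1/(0 - 980*√11 + 0 + 0) = 1/(-980*√11) = -√11/10780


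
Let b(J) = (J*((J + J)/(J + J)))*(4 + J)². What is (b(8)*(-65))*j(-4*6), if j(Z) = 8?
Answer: -599040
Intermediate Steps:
b(J) = J*(4 + J)² (b(J) = (J*((2*J)/((2*J))))*(4 + J)² = (J*((2*J)*(1/(2*J))))*(4 + J)² = (J*1)*(4 + J)² = J*(4 + J)²)
(b(8)*(-65))*j(-4*6) = ((8*(4 + 8)²)*(-65))*8 = ((8*12²)*(-65))*8 = ((8*144)*(-65))*8 = (1152*(-65))*8 = -74880*8 = -599040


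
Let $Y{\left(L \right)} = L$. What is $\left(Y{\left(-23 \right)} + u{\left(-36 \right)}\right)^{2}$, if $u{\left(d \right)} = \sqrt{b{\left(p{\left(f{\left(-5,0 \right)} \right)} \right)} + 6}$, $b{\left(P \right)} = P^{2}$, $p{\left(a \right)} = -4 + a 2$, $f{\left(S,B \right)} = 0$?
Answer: $\left(23 - \sqrt{22}\right)^{2} \approx 335.24$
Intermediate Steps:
$p{\left(a \right)} = -4 + 2 a$
$u{\left(d \right)} = \sqrt{22}$ ($u{\left(d \right)} = \sqrt{\left(-4 + 2 \cdot 0\right)^{2} + 6} = \sqrt{\left(-4 + 0\right)^{2} + 6} = \sqrt{\left(-4\right)^{2} + 6} = \sqrt{16 + 6} = \sqrt{22}$)
$\left(Y{\left(-23 \right)} + u{\left(-36 \right)}\right)^{2} = \left(-23 + \sqrt{22}\right)^{2}$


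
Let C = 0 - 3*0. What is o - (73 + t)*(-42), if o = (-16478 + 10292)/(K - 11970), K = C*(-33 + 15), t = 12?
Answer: 7123181/1995 ≈ 3570.5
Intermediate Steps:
C = 0 (C = 0 + 0 = 0)
K = 0 (K = 0*(-33 + 15) = 0*(-18) = 0)
o = 1031/1995 (o = (-16478 + 10292)/(0 - 11970) = -6186/(-11970) = -6186*(-1/11970) = 1031/1995 ≈ 0.51679)
o - (73 + t)*(-42) = 1031/1995 - (73 + 12)*(-42) = 1031/1995 - 85*(-42) = 1031/1995 - 1*(-3570) = 1031/1995 + 3570 = 7123181/1995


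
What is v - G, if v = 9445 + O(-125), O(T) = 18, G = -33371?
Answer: 42834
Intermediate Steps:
v = 9463 (v = 9445 + 18 = 9463)
v - G = 9463 - 1*(-33371) = 9463 + 33371 = 42834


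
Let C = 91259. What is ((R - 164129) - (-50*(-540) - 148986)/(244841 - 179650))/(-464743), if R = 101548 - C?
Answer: 10028861454/30297060913 ≈ 0.33102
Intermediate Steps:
R = 10289 (R = 101548 - 1*91259 = 101548 - 91259 = 10289)
((R - 164129) - (-50*(-540) - 148986)/(244841 - 179650))/(-464743) = ((10289 - 164129) - (-50*(-540) - 148986)/(244841 - 179650))/(-464743) = (-153840 - (27000 - 148986)/65191)*(-1/464743) = (-153840 - (-121986)/65191)*(-1/464743) = (-153840 - 1*(-121986/65191))*(-1/464743) = (-153840 + 121986/65191)*(-1/464743) = -10028861454/65191*(-1/464743) = 10028861454/30297060913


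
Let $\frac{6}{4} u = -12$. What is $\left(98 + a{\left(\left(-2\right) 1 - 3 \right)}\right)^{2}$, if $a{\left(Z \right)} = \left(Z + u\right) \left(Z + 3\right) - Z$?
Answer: $16641$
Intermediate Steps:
$u = -8$ ($u = \frac{2}{3} \left(-12\right) = -8$)
$a{\left(Z \right)} = - Z + \left(-8 + Z\right) \left(3 + Z\right)$ ($a{\left(Z \right)} = \left(Z - 8\right) \left(Z + 3\right) - Z = \left(-8 + Z\right) \left(3 + Z\right) - Z = - Z + \left(-8 + Z\right) \left(3 + Z\right)$)
$\left(98 + a{\left(\left(-2\right) 1 - 3 \right)}\right)^{2} = \left(98 - \left(24 - \left(\left(-2\right) 1 - 3\right)^{2} + 6 \left(\left(-2\right) 1 - 3\right)\right)\right)^{2} = \left(98 - \left(24 - \left(-2 - 3\right)^{2} + 6 \left(-2 - 3\right)\right)\right)^{2} = \left(98 - \left(-6 - 25\right)\right)^{2} = \left(98 + \left(-24 + 25 + 30\right)\right)^{2} = \left(98 + 31\right)^{2} = 129^{2} = 16641$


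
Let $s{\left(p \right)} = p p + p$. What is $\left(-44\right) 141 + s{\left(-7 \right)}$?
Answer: $-6162$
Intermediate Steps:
$s{\left(p \right)} = p + p^{2}$ ($s{\left(p \right)} = p^{2} + p = p + p^{2}$)
$\left(-44\right) 141 + s{\left(-7 \right)} = \left(-44\right) 141 - 7 \left(1 - 7\right) = -6204 - -42 = -6204 + 42 = -6162$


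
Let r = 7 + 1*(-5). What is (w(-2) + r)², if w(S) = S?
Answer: 0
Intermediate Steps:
r = 2 (r = 7 - 5 = 2)
(w(-2) + r)² = (-2 + 2)² = 0² = 0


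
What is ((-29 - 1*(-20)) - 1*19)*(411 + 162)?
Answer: -16044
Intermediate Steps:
((-29 - 1*(-20)) - 1*19)*(411 + 162) = ((-29 + 20) - 19)*573 = (-9 - 19)*573 = -28*573 = -16044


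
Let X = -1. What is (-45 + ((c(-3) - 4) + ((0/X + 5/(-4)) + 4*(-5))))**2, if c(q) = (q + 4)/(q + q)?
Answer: 714025/144 ≈ 4958.5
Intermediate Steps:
c(q) = (4 + q)/(2*q) (c(q) = (4 + q)/((2*q)) = (4 + q)*(1/(2*q)) = (4 + q)/(2*q))
(-45 + ((c(-3) - 4) + ((0/X + 5/(-4)) + 4*(-5))))**2 = (-45 + (((1/2)*(4 - 3)/(-3) - 4) + ((0/(-1) + 5/(-4)) + 4*(-5))))**2 = (-45 + (((1/2)*(-1/3)*1 - 4) + ((0*(-1) + 5*(-1/4)) - 20)))**2 = (-45 + ((-1/6 - 4) + ((0 - 5/4) - 20)))**2 = (-45 + (-25/6 + (-5/4 - 20)))**2 = (-45 + (-25/6 - 85/4))**2 = (-45 - 305/12)**2 = (-845/12)**2 = 714025/144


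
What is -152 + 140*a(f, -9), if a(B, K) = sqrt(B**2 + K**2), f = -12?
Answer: 1948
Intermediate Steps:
-152 + 140*a(f, -9) = -152 + 140*sqrt((-12)**2 + (-9)**2) = -152 + 140*sqrt(144 + 81) = -152 + 140*sqrt(225) = -152 + 140*15 = -152 + 2100 = 1948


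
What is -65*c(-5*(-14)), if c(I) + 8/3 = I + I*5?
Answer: -81380/3 ≈ -27127.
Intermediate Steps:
c(I) = -8/3 + 6*I (c(I) = -8/3 + (I + I*5) = -8/3 + (I + 5*I) = -8/3 + 6*I)
-65*c(-5*(-14)) = -65*(-8/3 + 6*(-5*(-14))) = -65*(-8/3 + 6*70) = -65*(-8/3 + 420) = -65*1252/3 = -81380/3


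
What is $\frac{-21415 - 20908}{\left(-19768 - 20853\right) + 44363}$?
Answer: $- \frac{42323}{3742} \approx -11.31$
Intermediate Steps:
$\frac{-21415 - 20908}{\left(-19768 - 20853\right) + 44363} = - \frac{42323}{-40621 + 44363} = - \frac{42323}{3742}$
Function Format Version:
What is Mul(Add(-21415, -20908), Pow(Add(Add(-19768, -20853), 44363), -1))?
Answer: Rational(-42323, 3742) ≈ -11.310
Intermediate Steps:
Mul(Add(-21415, -20908), Pow(Add(Add(-19768, -20853), 44363), -1)) = Mul(-42323, Pow(Add(-40621, 44363), -1)) = Mul(-42323, Pow(3742, -1)) = Mul(-42323, Rational(1, 3742)) = Rational(-42323, 3742)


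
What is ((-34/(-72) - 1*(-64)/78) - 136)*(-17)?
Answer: 1071731/468 ≈ 2290.0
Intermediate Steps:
((-34/(-72) - 1*(-64)/78) - 136)*(-17) = ((-34*(-1/72) + 64*(1/78)) - 136)*(-17) = ((17/36 + 32/39) - 136)*(-17) = (605/468 - 136)*(-17) = -63043/468*(-17) = 1071731/468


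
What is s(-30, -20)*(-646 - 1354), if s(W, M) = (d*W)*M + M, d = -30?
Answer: 36040000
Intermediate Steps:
s(W, M) = M - 30*M*W (s(W, M) = (-30*W)*M + M = -30*M*W + M = M - 30*M*W)
s(-30, -20)*(-646 - 1354) = (-20*(1 - 30*(-30)))*(-646 - 1354) = -20*(1 + 900)*(-2000) = -20*901*(-2000) = -18020*(-2000) = 36040000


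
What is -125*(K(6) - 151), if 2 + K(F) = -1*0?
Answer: 19125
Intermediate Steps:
K(F) = -2 (K(F) = -2 - 1*0 = -2 + 0 = -2)
-125*(K(6) - 151) = -125*(-2 - 151) = -125*(-153) = 19125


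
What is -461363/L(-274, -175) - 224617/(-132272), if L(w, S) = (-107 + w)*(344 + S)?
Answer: 75488270749/8516861808 ≈ 8.8634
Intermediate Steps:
-461363/L(-274, -175) - 224617/(-132272) = -461363/(-36808 - 107*(-175) + 344*(-274) - 175*(-274)) - 224617/(-132272) = -461363/(-36808 + 18725 - 94256 + 47950) - 224617*(-1/132272) = -461363/(-64389) + 224617/132272 = -461363*(-1/64389) + 224617/132272 = 461363/64389 + 224617/132272 = 75488270749/8516861808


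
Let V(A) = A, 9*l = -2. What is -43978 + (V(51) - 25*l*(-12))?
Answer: -131981/3 ≈ -43994.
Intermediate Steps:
l = -2/9 (l = (⅑)*(-2) = -2/9 ≈ -0.22222)
-43978 + (V(51) - 25*l*(-12)) = -43978 + (51 - 25*(-2/9)*(-12)) = -43978 + (51 - (-50)*(-12)/9) = -43978 + (51 - 1*200/3) = -43978 + (51 - 200/3) = -43978 - 47/3 = -131981/3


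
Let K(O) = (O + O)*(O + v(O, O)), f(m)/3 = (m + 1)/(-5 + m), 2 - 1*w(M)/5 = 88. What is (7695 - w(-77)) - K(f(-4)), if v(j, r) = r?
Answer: 8121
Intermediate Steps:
w(M) = -430 (w(M) = 10 - 5*88 = 10 - 440 = -430)
f(m) = 3*(1 + m)/(-5 + m) (f(m) = 3*((m + 1)/(-5 + m)) = 3*((1 + m)/(-5 + m)) = 3*(1 + m)/(-5 + m))
K(O) = 4*O**2 (K(O) = (O + O)*(O + O) = (2*O)*(2*O) = 4*O**2)
(7695 - w(-77)) - K(f(-4)) = (7695 - 1*(-430)) - 4*(3*(1 - 4)/(-5 - 4))**2 = (7695 + 430) - 4*(3*(-3)/(-9))**2 = 8125 - 4*(3*(-1/9)*(-3))**2 = 8125 - 4*1**2 = 8125 - 4 = 8121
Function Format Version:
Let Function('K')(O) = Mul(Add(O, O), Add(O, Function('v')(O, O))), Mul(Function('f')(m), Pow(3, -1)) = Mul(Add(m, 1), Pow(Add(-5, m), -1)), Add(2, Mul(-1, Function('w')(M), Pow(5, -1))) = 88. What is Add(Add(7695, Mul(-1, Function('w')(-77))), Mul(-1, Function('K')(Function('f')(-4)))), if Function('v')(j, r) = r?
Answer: 8121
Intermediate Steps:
Function('w')(M) = -430 (Function('w')(M) = Add(10, Mul(-5, 88)) = Add(10, -440) = -430)
Function('f')(m) = Mul(3, Pow(Add(-5, m), -1), Add(1, m)) (Function('f')(m) = Mul(3, Mul(Add(m, 1), Pow(Add(-5, m), -1))) = Mul(3, Mul(Add(1, m), Pow(Add(-5, m), -1))) = Mul(3, Mul(Pow(Add(-5, m), -1), Add(1, m))) = Mul(3, Pow(Add(-5, m), -1), Add(1, m)))
Function('K')(O) = Mul(4, Pow(O, 2)) (Function('K')(O) = Mul(Add(O, O), Add(O, O)) = Mul(Mul(2, O), Mul(2, O)) = Mul(4, Pow(O, 2)))
Add(Add(7695, Mul(-1, Function('w')(-77))), Mul(-1, Function('K')(Function('f')(-4)))) = Add(Add(7695, Mul(-1, -430)), Mul(-1, Mul(4, Pow(Mul(3, Pow(Add(-5, -4), -1), Add(1, -4)), 2)))) = Add(Add(7695, 430), Mul(-1, Mul(4, Pow(Mul(3, Pow(-9, -1), -3), 2)))) = Add(8125, Mul(-1, Mul(4, Pow(Mul(3, Rational(-1, 9), -3), 2)))) = Add(8125, Mul(-1, Mul(4, Pow(1, 2)))) = Add(8125, Mul(-1, Mul(4, 1))) = Add(8125, Mul(-1, 4)) = Add(8125, -4) = 8121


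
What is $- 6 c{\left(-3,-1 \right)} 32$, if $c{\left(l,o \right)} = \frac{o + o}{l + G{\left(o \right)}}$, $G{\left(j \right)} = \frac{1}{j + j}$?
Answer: $- \frac{768}{7} \approx -109.71$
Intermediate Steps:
$G{\left(j \right)} = \frac{1}{2 j}$
$c{\left(l,o \right)} = \frac{2 o}{l + \frac{1}{2 o}}$ ($c{\left(l,o \right)} = \frac{o + o}{l + \frac{1}{2 o}} = \frac{2 o}{l + \frac{1}{2 o}}$)
$- 6 c{\left(-3,-1 \right)} 32 = - 6 \frac{4 \left(-1\right)^{2}}{1 + 2 \left(-3\right) \left(-1\right)} 32 = - 6 \cdot 4 \cdot 1 \frac{1}{1 + 6} \cdot 32 = - 6 \cdot 4 \cdot 1 \cdot \frac{1}{7} \cdot 32 = \left(-6\right) \frac{4}{7} \cdot 32 = \left(- \frac{24}{7}\right) 32 = - \frac{768}{7}$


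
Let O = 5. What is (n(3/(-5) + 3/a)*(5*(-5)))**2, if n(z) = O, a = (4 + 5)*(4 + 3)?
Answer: 15625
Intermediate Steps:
a = 63 (a = 9*7 = 63)
n(z) = 5
(n(3/(-5) + 3/a)*(5*(-5)))**2 = (5*(5*(-5)))**2 = (5*(-25))**2 = (-125)**2 = 15625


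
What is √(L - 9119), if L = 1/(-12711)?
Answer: I*√1473352474710/12711 ≈ 95.493*I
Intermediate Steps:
L = -1/12711 ≈ -7.8672e-5
√(L - 9119) = √(-1/12711 - 9119) = √(-115911610/12711) = I*√1473352474710/12711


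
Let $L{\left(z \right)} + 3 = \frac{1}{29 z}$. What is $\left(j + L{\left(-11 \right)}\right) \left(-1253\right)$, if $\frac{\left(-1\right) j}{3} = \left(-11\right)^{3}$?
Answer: $- \frac{1594829677}{319} \approx -4.9995 \cdot 10^{6}$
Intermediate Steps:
$L{\left(z \right)} = -3 + \frac{1}{29 z}$
$j = 3993$ ($j = - 3 \left(-11\right)^{3} = \left(-3\right) \left(-1331\right) = 3993$)
$\left(j + L{\left(-11 \right)}\right) \left(-1253\right) = \left(3993 - \left(3 - \frac{1}{29 \left(-11\right)}\right)\right) \left(-1253\right) = \left(3993 + \left(-3 + \frac{1}{29} \left(- \frac{1}{11}\right)\right)\right) \left(-1253\right) = \left(3993 - \frac{958}{319}\right) \left(-1253\right) = \frac{1272809}{319} \left(-1253\right) = - \frac{1594829677}{319}$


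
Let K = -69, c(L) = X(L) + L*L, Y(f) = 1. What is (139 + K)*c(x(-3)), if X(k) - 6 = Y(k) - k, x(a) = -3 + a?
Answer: 3430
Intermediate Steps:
X(k) = 7 - k (X(k) = 6 + (1 - k) = 7 - k)
c(L) = 7 + L² - L (c(L) = (7 - L) + L*L = (7 - L) + L² = 7 + L² - L)
(139 + K)*c(x(-3)) = (139 - 69)*(7 + (-3 - 3)² - (-3 - 3)) = 70*(7 + (-6)² - 1*(-6)) = 70*(7 + 36 + 6) = 70*49 = 3430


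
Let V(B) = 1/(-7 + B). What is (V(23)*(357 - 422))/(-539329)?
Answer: 65/8629264 ≈ 7.5325e-6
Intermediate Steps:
(V(23)*(357 - 422))/(-539329) = ((357 - 422)/(-7 + 23))/(-539329) = (-65/16)*(-1/539329) = ((1/16)*(-65))*(-1/539329) = -65/16*(-1/539329) = 65/8629264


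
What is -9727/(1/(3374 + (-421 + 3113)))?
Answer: -59003982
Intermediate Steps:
-9727/(1/(3374 + (-421 + 3113))) = -9727/(1/(3374 + 2692)) = -9727/(1/6066) = -9727/1/6066 = -9727*6066 = -59003982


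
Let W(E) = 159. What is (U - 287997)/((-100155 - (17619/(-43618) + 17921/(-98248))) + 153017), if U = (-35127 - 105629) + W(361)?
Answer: -918344348731408/113268168543629 ≈ -8.1077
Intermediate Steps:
U = -140597 (U = (-35127 - 105629) + 159 = -140756 + 159 = -140597)
(U - 287997)/((-100155 - (17619/(-43618) + 17921/(-98248))) + 153017) = (-140597 - 287997)/((-100155 - (17619/(-43618) + 17921/(-98248))) + 153017) = -428594/((-100155 - (17619*(-1/43618) + 17921*(-1/98248))) + 153017) = -428594/((-100155 - (-17619/43618 - 17921/98248)) + 153017) = -428594/((-100155 - 1*(-1256354845/2142690632)) + 153017) = -428594/((-100155 + 1256354845/2142690632) + 153017) = -428594/(-214599923893115/2142690632 + 153017) = -428594/113268168543629/2142690632 = -428594*2142690632/113268168543629 = -918344348731408/113268168543629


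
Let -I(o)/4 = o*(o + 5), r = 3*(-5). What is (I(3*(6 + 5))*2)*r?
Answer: 150480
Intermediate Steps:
r = -15
I(o) = -4*o*(5 + o) (I(o) = -4*o*(o + 5) = -4*o*(5 + o))
(I(3*(6 + 5))*2)*r = (-4*3*(6 + 5)*(5 + 3*(6 + 5))*2)*(-15) = (-4*3*11*(5 + 3*11)*2)*(-15) = (-4*33*(5 + 33)*2)*(-15) = (-4*33*38*2)*(-15) = -5016*2*(-15) = -10032*(-15) = 150480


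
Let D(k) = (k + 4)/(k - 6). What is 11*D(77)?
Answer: 891/71 ≈ 12.549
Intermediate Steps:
D(k) = (4 + k)/(-6 + k)
11*D(77) = 11*((4 + 77)/(-6 + 77)) = 11*(81/71) = 891/71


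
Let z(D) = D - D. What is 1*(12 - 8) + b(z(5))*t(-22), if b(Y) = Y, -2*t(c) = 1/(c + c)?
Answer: 4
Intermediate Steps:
z(D) = 0
t(c) = -1/(4*c) (t(c) = -1/(2*(c + c)) = -1/(2*c)/2 = -1/(4*c))
1*(12 - 8) + b(z(5))*t(-22) = 1*(12 - 8) + 0*(-¼/(-22)) = 1*4 + 0*(-¼*(-1/22)) = 4 + 0*(1/88) = 4 + 0 = 4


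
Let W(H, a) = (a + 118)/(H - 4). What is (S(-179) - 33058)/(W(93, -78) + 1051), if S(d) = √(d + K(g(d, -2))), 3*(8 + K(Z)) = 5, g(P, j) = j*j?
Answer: -2942162/93579 + 178*I*√417/280737 ≈ -31.44 + 0.012948*I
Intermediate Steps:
g(P, j) = j²
W(H, a) = (118 + a)/(-4 + H)
K(Z) = -19/3 (K(Z) = -8 + (⅓)*5 = -8 + 5/3 = -19/3)
S(d) = √(-19/3 + d) (S(d) = √(d - 19/3) = √(-19/3 + d))
(S(-179) - 33058)/(W(93, -78) + 1051) = (√(-57 + 9*(-179))/3 - 33058)/((118 - 78)/(-4 + 93) + 1051) = (√(-57 - 1611)/3 - 33058)/(40/89 + 1051) = (√(-1668)/3 - 33058)/((1/89)*40 + 1051) = ((2*I*√417)/3 - 33058)/(40/89 + 1051) = (2*I*√417/3 - 33058)/(93579/89) = (-33058 + 2*I*√417/3)*(89/93579) = -2942162/93579 + 178*I*√417/280737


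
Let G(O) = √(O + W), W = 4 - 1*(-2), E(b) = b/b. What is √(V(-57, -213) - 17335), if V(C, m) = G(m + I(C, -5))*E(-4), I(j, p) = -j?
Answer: √(-17335 + 5*I*√6) ≈ 0.0465 + 131.66*I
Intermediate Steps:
E(b) = 1
W = 6 (W = 4 + 2 = 6)
G(O) = √(6 + O) (G(O) = √(O + 6) = √(6 + O))
V(C, m) = √(6 + m - C) (V(C, m) = √(6 + (m - C))*1 = √(6 + m - C)*1 = √(6 + m - C))
√(V(-57, -213) - 17335) = √(√(6 - 213 - 1*(-57)) - 17335) = √(√(6 - 213 + 57) - 17335) = √(√(-150) - 17335) = √(5*I*√6 - 17335) = √(-17335 + 5*I*√6)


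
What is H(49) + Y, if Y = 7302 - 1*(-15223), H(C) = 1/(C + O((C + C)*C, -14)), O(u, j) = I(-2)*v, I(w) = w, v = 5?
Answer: 878476/39 ≈ 22525.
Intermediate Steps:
O(u, j) = -10 (O(u, j) = -2*5 = -10)
H(C) = 1/(-10 + C) (H(C) = 1/(C - 10) = 1/(-10 + C))
Y = 22525 (Y = 7302 + 15223 = 22525)
H(49) + Y = 1/(-10 + 49) + 22525 = 1/39 + 22525 = 878476/39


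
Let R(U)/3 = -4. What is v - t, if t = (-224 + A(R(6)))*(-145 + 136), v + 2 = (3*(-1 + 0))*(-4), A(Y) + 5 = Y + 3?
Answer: -2132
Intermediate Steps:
R(U) = -12 (R(U) = 3*(-4) = -12)
A(Y) = -2 + Y (A(Y) = -5 + (Y + 3) = -5 + (3 + Y) = -2 + Y)
v = 10 (v = -2 + (3*(-1 + 0))*(-4) = -2 + (3*(-1))*(-4) = -2 - 3*(-4) = -2 + 12 = 10)
t = 2142 (t = (-224 + (-2 - 12))*(-145 + 136) = (-224 - 14)*(-9) = -238*(-9) = 2142)
v - t = 10 - 1*2142 = 10 - 2142 = -2132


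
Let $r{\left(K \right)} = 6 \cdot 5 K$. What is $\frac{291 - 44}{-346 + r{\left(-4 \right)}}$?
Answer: $- \frac{247}{466} \approx -0.53004$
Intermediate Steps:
$r{\left(K \right)} = 30 K$
$\frac{291 - 44}{-346 + r{\left(-4 \right)}} = \frac{291 - 44}{-346 + 30 \left(-4\right)} = \frac{247}{-346 - 120} = \frac{247}{-466} = 247 \left(- \frac{1}{466}\right) = - \frac{247}{466}$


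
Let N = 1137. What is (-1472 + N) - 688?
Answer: -1023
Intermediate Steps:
(-1472 + N) - 688 = (-1472 + 1137) - 688 = -335 - 688 = -1023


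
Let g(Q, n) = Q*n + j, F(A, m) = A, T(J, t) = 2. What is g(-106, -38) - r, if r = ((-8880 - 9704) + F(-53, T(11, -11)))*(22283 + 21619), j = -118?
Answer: 818205484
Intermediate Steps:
g(Q, n) = -118 + Q*n (g(Q, n) = Q*n - 118 = -118 + Q*n)
r = -818201574 (r = ((-8880 - 9704) - 53)*(22283 + 21619) = (-18584 - 53)*43902 = -18637*43902 = -818201574)
g(-106, -38) - r = (-118 - 106*(-38)) - 1*(-818201574) = (-118 + 4028) + 818201574 = 3910 + 818201574 = 818205484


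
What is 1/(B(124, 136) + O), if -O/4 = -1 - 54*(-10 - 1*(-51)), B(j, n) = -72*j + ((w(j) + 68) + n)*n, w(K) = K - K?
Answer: 1/27676 ≈ 3.6132e-5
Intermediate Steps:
w(K) = 0
B(j, n) = -72*j + n*(68 + n) (B(j, n) = -72*j + ((0 + 68) + n)*n = -72*j + (68 + n)*n = -72*j + n*(68 + n))
O = 8860 (O = -4*(-1 - 54*(-10 - 1*(-51))) = -4*(-1 - 54*(-10 + 51)) = -4*(-1 - 54*41) = -4*(-1 - 2214) = -4*(-2215) = 8860)
1/(B(124, 136) + O) = 1/((136² - 72*124 + 68*136) + 8860) = 1/((18496 - 8928 + 9248) + 8860) = 1/(18816 + 8860) = 1/27676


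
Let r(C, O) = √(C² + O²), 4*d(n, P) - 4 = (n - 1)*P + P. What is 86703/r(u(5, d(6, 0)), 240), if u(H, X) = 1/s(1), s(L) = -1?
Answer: 86703*√57601/57601 ≈ 361.26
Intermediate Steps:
d(n, P) = 1 + P/4 + P*(-1 + n)/4 (d(n, P) = 1 + ((n - 1)*P + P)/4 = 1 + ((-1 + n)*P + P)/4 = 1 + (P*(-1 + n) + P)/4 = 1 + (P + P*(-1 + n))/4 = 1 + (P/4 + P*(-1 + n)/4) = 1 + P/4 + P*(-1 + n)/4)
u(H, X) = -1 (u(H, X) = 1/(-1) = -1)
86703/r(u(5, d(6, 0)), 240) = 86703/(√((-1)² + 240²)) = 86703/(√(1 + 57600)) = 86703/(√57601) = 86703*(√57601/57601) = 86703*√57601/57601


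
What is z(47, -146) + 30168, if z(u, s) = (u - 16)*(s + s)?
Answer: 21116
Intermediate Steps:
z(u, s) = 2*s*(-16 + u) (z(u, s) = (-16 + u)*(2*s) = 2*s*(-16 + u))
z(47, -146) + 30168 = 2*(-146)*(-16 + 47) + 30168 = 2*(-146)*31 + 30168 = -9052 + 30168 = 21116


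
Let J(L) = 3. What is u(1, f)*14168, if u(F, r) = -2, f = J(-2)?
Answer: -28336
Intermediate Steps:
f = 3
u(1, f)*14168 = -2*14168 = -28336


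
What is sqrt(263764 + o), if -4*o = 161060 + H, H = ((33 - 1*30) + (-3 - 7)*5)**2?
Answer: sqrt(891787)/2 ≈ 472.17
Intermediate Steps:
H = 2209 (H = ((33 - 30) - 10*5)**2 = (3 - 50)**2 = (-47)**2 = 2209)
o = -163269/4 (o = -(161060 + 2209)/4 = -1/4*163269 = -163269/4 ≈ -40817.)
sqrt(263764 + o) = sqrt(263764 - 163269/4) = sqrt(891787/4) = sqrt(891787)/2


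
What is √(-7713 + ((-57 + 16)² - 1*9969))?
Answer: I*√16001 ≈ 126.5*I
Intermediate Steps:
√(-7713 + ((-57 + 16)² - 1*9969)) = √(-7713 + ((-41)² - 9969)) = √(-7713 + (1681 - 9969)) = √(-7713 - 8288) = √(-16001) = I*√16001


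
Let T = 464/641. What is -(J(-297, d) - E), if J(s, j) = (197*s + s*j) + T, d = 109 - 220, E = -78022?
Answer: -33640144/641 ≈ -52481.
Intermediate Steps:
T = 464/641 (T = 464*(1/641) = 464/641 ≈ 0.72387)
d = -111
J(s, j) = 464/641 + 197*s + j*s (J(s, j) = (197*s + s*j) + 464/641 = (197*s + j*s) + 464/641 = 464/641 + 197*s + j*s)
-(J(-297, d) - E) = -((464/641 + 197*(-297) - 111*(-297)) - 1*(-78022)) = -((464/641 - 58509 + 32967) + 78022) = -(-16371958/641 + 78022) = -1*33640144/641 = -33640144/641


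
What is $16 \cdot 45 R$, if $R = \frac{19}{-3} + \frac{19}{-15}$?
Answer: $-5472$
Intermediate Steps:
$R = - \frac{38}{5}$ ($R = 19 \left(- \frac{1}{3}\right) + 19 \left(- \frac{1}{15}\right) = - \frac{19}{3} - \frac{19}{15} = - \frac{38}{5} \approx -7.6$)
$16 \cdot 45 R = 16 \cdot 45 \left(- \frac{38}{5}\right) = 720 \left(- \frac{38}{5}\right) = -5472$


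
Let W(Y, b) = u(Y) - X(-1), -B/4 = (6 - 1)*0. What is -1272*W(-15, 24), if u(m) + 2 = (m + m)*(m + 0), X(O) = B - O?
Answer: -568584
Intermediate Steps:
B = 0 (B = -4*(6 - 1)*0 = -20*0 = -4*0 = 0)
X(O) = -O (X(O) = 0 - O = -O)
u(m) = -2 + 2*m² (u(m) = -2 + (m + m)*(m + 0) = -2 + (2*m)*m = -2 + 2*m²)
W(Y, b) = -3 + 2*Y² (W(Y, b) = (-2 + 2*Y²) - (-1)*(-1) = (-2 + 2*Y²) - 1*1 = (-2 + 2*Y²) - 1 = -3 + 2*Y²)
-1272*W(-15, 24) = -1272*(-3 + 2*(-15)²) = -1272*(-3 + 2*225) = -1272*(-3 + 450) = -1272*447 = -568584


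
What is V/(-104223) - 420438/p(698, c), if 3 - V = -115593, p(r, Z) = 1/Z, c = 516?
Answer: -7536921302460/34741 ≈ -2.1695e+8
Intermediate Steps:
V = 115596 (V = 3 - 1*(-115593) = 3 + 115593 = 115596)
V/(-104223) - 420438/p(698, c) = 115596/(-104223) - 420438/(1/516) = 115596*(-1/104223) - 420438/1/516 = -38532/34741 - 420438*516 = -38532/34741 - 216946008 = -7536921302460/34741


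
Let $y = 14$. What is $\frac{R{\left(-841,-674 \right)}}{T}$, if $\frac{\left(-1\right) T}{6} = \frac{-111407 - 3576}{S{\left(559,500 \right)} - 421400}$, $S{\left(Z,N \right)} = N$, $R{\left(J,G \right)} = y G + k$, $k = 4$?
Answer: $\frac{661654800}{114983} \approx 5754.4$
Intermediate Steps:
$R{\left(J,G \right)} = 4 + 14 G$ ($R{\left(J,G \right)} = 14 G + 4 = 4 + 14 G$)
$T = - \frac{114983}{70150}$ ($T = - 6 \frac{-111407 - 3576}{500 - 421400} = - 6 \left(- \frac{114983}{-420900}\right) = - 6 \left(\left(-114983\right) \left(- \frac{1}{420900}\right)\right) = \left(-6\right) \frac{114983}{420900} = - \frac{114983}{70150} \approx -1.6391$)
$\frac{R{\left(-841,-674 \right)}}{T} = \frac{4 + 14 \left(-674\right)}{- \frac{114983}{70150}} = \left(4 - 9436\right) \left(- \frac{70150}{114983}\right) = \left(-9432\right) \left(- \frac{70150}{114983}\right) = \frac{661654800}{114983}$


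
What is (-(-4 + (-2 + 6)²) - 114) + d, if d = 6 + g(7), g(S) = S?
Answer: -113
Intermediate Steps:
d = 13 (d = 6 + 7 = 13)
(-(-4 + (-2 + 6)²) - 114) + d = (-(-4 + (-2 + 6)²) - 114) + 13 = (-(-4 + 4²) - 114) + 13 = (-(-4 + 16) - 114) + 13 = (-1*12 - 114) + 13 = (-12 - 114) + 13 = -126 + 13 = -113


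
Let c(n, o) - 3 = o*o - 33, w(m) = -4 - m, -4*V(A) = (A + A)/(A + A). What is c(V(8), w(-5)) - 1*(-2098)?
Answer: 2069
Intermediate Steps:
V(A) = -¼ (V(A) = -(A + A)/(4*(A + A)) = -2*A/(4*(2*A)) = -2*A*1/(2*A)/4 = -¼*1 = -¼)
c(n, o) = -30 + o² (c(n, o) = 3 + (o*o - 33) = 3 + (o² - 33) = 3 + (-33 + o²) = -30 + o²)
c(V(8), w(-5)) - 1*(-2098) = (-30 + (-4 - 1*(-5))²) - 1*(-2098) = (-30 + (-4 + 5)²) + 2098 = (-30 + 1²) + 2098 = (-30 + 1) + 2098 = -29 + 2098 = 2069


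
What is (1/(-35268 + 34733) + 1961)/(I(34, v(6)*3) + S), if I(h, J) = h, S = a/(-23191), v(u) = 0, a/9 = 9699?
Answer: 24330466594/375143605 ≈ 64.856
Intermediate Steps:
a = 87291 (a = 9*9699 = 87291)
S = -87291/23191 (S = 87291/(-23191) = 87291*(-1/23191) = -87291/23191 ≈ -3.7640)
(1/(-35268 + 34733) + 1961)/(I(34, v(6)*3) + S) = (1/(-35268 + 34733) + 1961)/(34 - 87291/23191) = (1/(-535) + 1961)/(701203/23191) = (-1/535 + 1961)*(23191/701203) = (1049134/535)*(23191/701203) = 24330466594/375143605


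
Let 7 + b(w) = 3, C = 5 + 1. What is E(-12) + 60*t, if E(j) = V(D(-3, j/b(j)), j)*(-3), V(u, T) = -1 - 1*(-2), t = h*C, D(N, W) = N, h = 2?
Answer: 717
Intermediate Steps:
C = 6
b(w) = -4 (b(w) = -7 + 3 = -4)
t = 12 (t = 2*6 = 12)
V(u, T) = 1 (V(u, T) = -1 + 2 = 1)
E(j) = -3 (E(j) = 1*(-3) = -3)
E(-12) + 60*t = -3 + 60*12 = -3 + 720 = 717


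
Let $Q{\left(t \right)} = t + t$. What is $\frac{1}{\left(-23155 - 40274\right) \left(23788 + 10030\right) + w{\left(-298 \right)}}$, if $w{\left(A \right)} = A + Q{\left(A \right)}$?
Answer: $- \frac{1}{2145042816} \approx -4.6619 \cdot 10^{-10}$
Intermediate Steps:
$Q{\left(t \right)} = 2 t$
$w{\left(A \right)} = 3 A$ ($w{\left(A \right)} = A + 2 A = 3 A$)
$\frac{1}{\left(-23155 - 40274\right) \left(23788 + 10030\right) + w{\left(-298 \right)}} = \frac{1}{\left(-23155 - 40274\right) \left(23788 + 10030\right) + 3 \left(-298\right)} = \frac{1}{\left(-63429\right) 33818 - 894} = \frac{1}{-2145041922 - 894} = \frac{1}{-2145042816} = - \frac{1}{2145042816}$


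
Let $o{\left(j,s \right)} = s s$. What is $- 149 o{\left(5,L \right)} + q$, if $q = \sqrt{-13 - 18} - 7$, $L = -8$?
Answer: $-9543 + i \sqrt{31} \approx -9543.0 + 5.5678 i$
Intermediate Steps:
$o{\left(j,s \right)} = s^{2}$
$q = -7 + i \sqrt{31}$ ($q = \sqrt{-31} - 7 = i \sqrt{31} - 7 = -7 + i \sqrt{31} \approx -7.0 + 5.5678 i$)
$- 149 o{\left(5,L \right)} + q = - 149 \left(-8\right)^{2} - \left(7 - i \sqrt{31}\right) = \left(-149\right) 64 - \left(7 - i \sqrt{31}\right) = -9536 - \left(7 - i \sqrt{31}\right) = -9543 + i \sqrt{31}$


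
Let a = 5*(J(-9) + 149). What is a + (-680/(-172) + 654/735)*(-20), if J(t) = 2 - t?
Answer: 1481504/2107 ≈ 703.13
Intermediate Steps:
a = 800 (a = 5*((2 - 1*(-9)) + 149) = 5*((2 + 9) + 149) = 5*(11 + 149) = 5*160 = 800)
a + (-680/(-172) + 654/735)*(-20) = 800 + (-680/(-172) + 654/735)*(-20) = 800 + (-680*(-1/172) + 654*(1/735))*(-20) = 800 + (170/43 + 218/245)*(-20) = 800 + (51024/10535)*(-20) = 800 - 204096/2107 = 1481504/2107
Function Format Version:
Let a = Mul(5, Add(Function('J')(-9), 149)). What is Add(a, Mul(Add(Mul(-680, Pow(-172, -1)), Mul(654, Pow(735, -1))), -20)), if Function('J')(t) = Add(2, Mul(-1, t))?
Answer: Rational(1481504, 2107) ≈ 703.13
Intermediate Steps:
a = 800 (a = Mul(5, Add(Add(2, Mul(-1, -9)), 149)) = Mul(5, Add(Add(2, 9), 149)) = Mul(5, Add(11, 149)) = Mul(5, 160) = 800)
Add(a, Mul(Add(Mul(-680, Pow(-172, -1)), Mul(654, Pow(735, -1))), -20)) = Add(800, Mul(Add(Mul(-680, Pow(-172, -1)), Mul(654, Pow(735, -1))), -20)) = Add(800, Mul(Add(Mul(-680, Rational(-1, 172)), Mul(654, Rational(1, 735))), -20)) = Add(800, Mul(Add(Rational(170, 43), Rational(218, 245)), -20)) = Add(800, Mul(Rational(51024, 10535), -20)) = Add(800, Rational(-204096, 2107)) = Rational(1481504, 2107)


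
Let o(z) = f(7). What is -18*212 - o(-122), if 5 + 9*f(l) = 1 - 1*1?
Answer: -34339/9 ≈ -3815.4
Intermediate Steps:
f(l) = -5/9 (f(l) = -5/9 + (1 - 1*1)/9 = -5/9 + (1 - 1)/9 = -5/9 + (⅑)*0 = -5/9 + 0 = -5/9)
o(z) = -5/9
-18*212 - o(-122) = -18*212 - 1*(-5/9) = -3816 + 5/9 = -34339/9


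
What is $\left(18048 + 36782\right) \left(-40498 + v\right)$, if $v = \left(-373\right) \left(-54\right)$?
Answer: $-1116119480$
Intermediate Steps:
$v = 20142$
$\left(18048 + 36782\right) \left(-40498 + v\right) = \left(18048 + 36782\right) \left(-40498 + 20142\right) = 54830 \left(-20356\right) = -1116119480$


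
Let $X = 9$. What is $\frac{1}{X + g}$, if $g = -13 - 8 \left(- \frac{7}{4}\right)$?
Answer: $\frac{1}{10} \approx 0.1$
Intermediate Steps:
$g = 1$ ($g = -13 - 8 \left(\left(-7\right) \frac{1}{4}\right) = -13 - -14 = -13 + 14 = 1$)
$\frac{1}{X + g} = \frac{1}{9 + 1} = \frac{1}{10}$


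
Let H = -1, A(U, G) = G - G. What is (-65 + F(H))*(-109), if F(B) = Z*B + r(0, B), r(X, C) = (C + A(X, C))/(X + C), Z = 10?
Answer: 8066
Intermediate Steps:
A(U, G) = 0
r(X, C) = C/(C + X) (r(X, C) = (C + 0)/(X + C) = C/(C + X))
F(B) = 1 + 10*B (F(B) = 10*B + B/(B + 0) = 10*B + B/B = 10*B + 1 = 1 + 10*B)
(-65 + F(H))*(-109) = (-65 + (1 + 10*(-1)))*(-109) = (-65 + (1 - 10))*(-109) = (-65 - 9)*(-109) = -74*(-109) = 8066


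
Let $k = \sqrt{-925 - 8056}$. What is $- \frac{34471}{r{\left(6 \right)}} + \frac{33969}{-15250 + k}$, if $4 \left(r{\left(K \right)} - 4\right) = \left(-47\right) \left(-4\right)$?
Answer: $- \frac{2681130303767}{3953715177} - \frac{11323 i \sqrt{8981}}{77523827} \approx -678.13 - 0.013842 i$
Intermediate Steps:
$r{\left(K \right)} = 51$ ($r{\left(K \right)} = 4 + \frac{\left(-47\right) \left(-4\right)}{4} = 4 + \frac{1}{4} \cdot 188 = 4 + 47 = 51$)
$k = i \sqrt{8981}$ ($k = \sqrt{-8981} = i \sqrt{8981} \approx 94.768 i$)
$- \frac{34471}{r{\left(6 \right)}} + \frac{33969}{-15250 + k} = - \frac{34471}{51} + \frac{33969}{-15250 + i \sqrt{8981}}$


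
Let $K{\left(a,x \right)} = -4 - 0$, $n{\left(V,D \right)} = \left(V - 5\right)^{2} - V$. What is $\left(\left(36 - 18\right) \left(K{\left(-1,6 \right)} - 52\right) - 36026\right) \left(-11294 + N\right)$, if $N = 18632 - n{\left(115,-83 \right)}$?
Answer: $172096998$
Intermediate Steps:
$n{\left(V,D \right)} = \left(-5 + V\right)^{2} - V$
$K{\left(a,x \right)} = -4$ ($K{\left(a,x \right)} = -4 + 0 = -4$)
$N = 6647$ ($N = 18632 - \left(\left(-5 + 115\right)^{2} - 115\right) = 18632 - \left(110^{2} - 115\right) = 18632 - \left(12100 - 115\right) = 18632 - 11985 = 6647$)
$\left(\left(36 - 18\right) \left(K{\left(-1,6 \right)} - 52\right) - 36026\right) \left(-11294 + N\right) = \left(\left(36 - 18\right) \left(-4 - 52\right) - 36026\right) \left(-11294 + 6647\right) = \left(\left(36 - 18\right) \left(-56\right) - 36026\right) \left(-4647\right) = \left(18 \left(-56\right) - 36026\right) \left(-4647\right) = \left(-1008 - 36026\right) \left(-4647\right) = \left(-37034\right) \left(-4647\right) = 172096998$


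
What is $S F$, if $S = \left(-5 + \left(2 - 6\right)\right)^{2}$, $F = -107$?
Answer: $-8667$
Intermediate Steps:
$S = 81$ ($S = \left(-5 + \left(2 - 6\right)\right)^{2} = \left(-5 - 4\right)^{2} = \left(-9\right)^{2} = 81$)
$S F = 81 \left(-107\right) = -8667$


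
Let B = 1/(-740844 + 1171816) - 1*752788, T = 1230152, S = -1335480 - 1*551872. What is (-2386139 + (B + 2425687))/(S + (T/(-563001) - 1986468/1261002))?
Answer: 36371267648576339818593/96244632250259475219112 ≈ 0.37790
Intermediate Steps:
S = -1887352 (S = -1335480 - 551872 = -1887352)
B = -324430549935/430972 (B = 1/430972 - 752788 = -324430549935/430972 ≈ -7.5279e+5)
(-2386139 + (B + 2425687))/(S + (T/(-563001) - 1986468/1261002)) = (-2386139 + (-324430549935/430972 + 2425687))/(-1887352 + (1230152/(-563001) - 1986468/1261002)) = (-2386139 + 720972627829/430972)/(-1887352 + (1230152*(-1/563001) - 1986468*1/1261002)) = -307386469279/(430972*(-1887352 + (-1230152/563001 - 331078/210167))) = -307386469279/(430972*(-1887352 - 444934600462/118324231167)) = -307386469279/(430972*(-223319919276100246/118324231167)) = -307386469279/430972*(-118324231167/223319919276100246) = 36371267648576339818593/96244632250259475219112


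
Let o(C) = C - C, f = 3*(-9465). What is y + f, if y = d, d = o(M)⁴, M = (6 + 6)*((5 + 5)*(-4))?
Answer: -28395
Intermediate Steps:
f = -28395
M = -480 (M = 12*(10*(-4)) = 12*(-40) = -480)
o(C) = 0
d = 0 (d = 0⁴ = 0)
y = 0
y + f = 0 - 28395 = -28395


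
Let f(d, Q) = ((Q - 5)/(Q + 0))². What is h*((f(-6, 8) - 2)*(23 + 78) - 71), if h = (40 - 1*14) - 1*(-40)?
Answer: -546579/32 ≈ -17081.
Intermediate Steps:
f(d, Q) = (-5 + Q)²/Q² (f(d, Q) = ((-5 + Q)/Q)² = (-5 + Q)²/Q²)
h = 66 (h = (40 - 14) + 40 = 26 + 40 = 66)
h*((f(-6, 8) - 2)*(23 + 78) - 71) = 66*(((-5 + 8)²/8² - 2)*(23 + 78) - 71) = 66*(((1/64)*3² - 2)*101 - 71) = 66*(((1/64)*9 - 2)*101 - 71) = 66*((9/64 - 2)*101 - 71) = 66*(-119/64*101 - 71) = 66*(-12019/64 - 71) = 66*(-16563/64) = -546579/32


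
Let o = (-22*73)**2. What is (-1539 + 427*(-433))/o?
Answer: -93215/1289618 ≈ -0.072281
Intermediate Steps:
o = 2579236 (o = (-1606)**2 = 2579236)
(-1539 + 427*(-433))/o = (-1539 + 427*(-433))/2579236 = (-1539 - 184891)*(1/2579236) = -186430*1/2579236 = -93215/1289618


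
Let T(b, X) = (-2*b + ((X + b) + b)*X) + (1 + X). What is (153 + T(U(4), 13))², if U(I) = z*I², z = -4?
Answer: 1440000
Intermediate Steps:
U(I) = -4*I²
T(b, X) = 1 + X - 2*b + X*(X + 2*b) (T(b, X) = (-2*b + (X + 2*b)*X) + (1 + X) = (-2*b + X*(X + 2*b)) + (1 + X) = 1 + X - 2*b + X*(X + 2*b))
(153 + T(U(4), 13))² = (153 + (1 + 13 + 13² - (-8)*4² + 2*13*(-4*4²)))² = (153 + (1 + 13 + 169 - (-8)*16 + 2*13*(-4*16)))² = (153 + (1 + 13 + 169 - 2*(-64) + 2*13*(-64)))² = (153 + (1 + 13 + 169 + 128 - 1664))² = (153 - 1353)² = (-1200)² = 1440000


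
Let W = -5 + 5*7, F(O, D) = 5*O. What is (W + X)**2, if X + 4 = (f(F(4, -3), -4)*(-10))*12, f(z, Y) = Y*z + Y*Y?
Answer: 59382436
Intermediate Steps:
f(z, Y) = Y**2 + Y*z (f(z, Y) = Y*z + Y**2 = Y**2 + Y*z)
X = 7676 (X = -4 + (-4*(-4 + 5*4)*(-10))*12 = -4 + (-4*(-4 + 20)*(-10))*12 = -4 + (-4*16*(-10))*12 = -4 - 64*(-10)*12 = -4 + 640*12 = -4 + 7680 = 7676)
W = 30 (W = -5 + 35 = 30)
(W + X)**2 = (30 + 7676)**2 = 7706**2 = 59382436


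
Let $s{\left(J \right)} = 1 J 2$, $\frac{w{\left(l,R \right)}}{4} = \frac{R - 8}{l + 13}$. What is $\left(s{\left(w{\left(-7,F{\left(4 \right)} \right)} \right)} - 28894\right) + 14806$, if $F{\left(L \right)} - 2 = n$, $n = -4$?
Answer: $- \frac{42304}{3} \approx -14101.0$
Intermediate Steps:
$F{\left(L \right)} = -2$ ($F{\left(L \right)} = 2 - 4 = -2$)
$w{\left(l,R \right)} = \frac{4 \left(-8 + R\right)}{13 + l}$ ($w{\left(l,R \right)} = 4 \frac{R - 8}{l + 13} = 4 \frac{-8 + R}{13 + l} = \frac{4 \left(-8 + R\right)}{13 + l}$)
$s{\left(J \right)} = 2 J$ ($s{\left(J \right)} = J 2 = 2 J$)
$\left(s{\left(w{\left(-7,F{\left(4 \right)} \right)} \right)} - 28894\right) + 14806 = \left(2 \frac{4 \left(-8 - 2\right)}{13 - 7} - 28894\right) + 14806 = \left(2 \cdot 4 \cdot \frac{1}{6} \left(-10\right) - 28894\right) + 14806 = \left(2 \left(- \frac{20}{3}\right) - 28894\right) + 14806 = \left(- \frac{40}{3} - 28894\right) + 14806 = - \frac{86722}{3} + 14806 = - \frac{42304}{3}$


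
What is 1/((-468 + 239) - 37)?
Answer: -1/266 ≈ -0.0037594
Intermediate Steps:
1/((-468 + 239) - 37) = 1/(-229 - 37) = 1/(-266) = -1/266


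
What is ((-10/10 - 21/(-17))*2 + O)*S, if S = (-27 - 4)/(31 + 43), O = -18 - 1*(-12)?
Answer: 1457/629 ≈ 2.3164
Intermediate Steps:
O = -6 (O = -18 + 12 = -6)
S = -31/74 ≈ -0.41892
((-10/10 - 21/(-17))*2 + O)*S = ((-10/10 - 21/(-17))*2 - 6)*(-31/74) = ((-10*⅒ - 21*(-1/17))*2 - 6)*(-31/74) = ((-1 + 21/17)*2 - 6)*(-31/74) = ((4/17)*2 - 6)*(-31/74) = (8/17 - 6)*(-31/74) = -94/17*(-31/74) = 1457/629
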